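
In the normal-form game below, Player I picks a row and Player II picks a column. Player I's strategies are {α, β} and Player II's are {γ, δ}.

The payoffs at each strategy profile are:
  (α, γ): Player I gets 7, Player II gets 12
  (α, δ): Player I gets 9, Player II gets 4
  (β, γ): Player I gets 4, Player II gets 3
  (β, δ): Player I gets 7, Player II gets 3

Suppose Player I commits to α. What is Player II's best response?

Against α, Player II earns 12 from γ and 4 from δ.
So γ is the best response.

γ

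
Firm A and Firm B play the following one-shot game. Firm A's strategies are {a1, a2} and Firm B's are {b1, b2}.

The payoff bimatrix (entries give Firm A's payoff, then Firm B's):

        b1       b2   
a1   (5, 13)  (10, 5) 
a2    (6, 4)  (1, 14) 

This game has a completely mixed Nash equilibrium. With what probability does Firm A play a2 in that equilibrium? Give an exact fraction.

Let p be the probability that Firm A plays a1. In a completely mixed equilibrium, Firm B must be indifferent between b1 and b2.
Firm B's expected payoff from b1 is 13p + 4(1−p); from b2 it is 5p + 14(1−p).
Setting these equal: 9p + 4 = −9p + 14, so p = 5/9.
Therefore Firm A plays a2 with probability 1 − 5/9 = 4/9.

4/9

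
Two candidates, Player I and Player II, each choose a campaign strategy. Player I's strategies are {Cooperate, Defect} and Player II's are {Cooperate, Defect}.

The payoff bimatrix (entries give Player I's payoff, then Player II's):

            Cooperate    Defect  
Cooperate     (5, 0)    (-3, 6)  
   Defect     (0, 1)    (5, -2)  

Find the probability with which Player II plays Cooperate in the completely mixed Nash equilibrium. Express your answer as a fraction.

Let y be the probability that Player II plays Cooperate. In a completely mixed equilibrium, Player I must be indifferent between Cooperate and Defect.
Player I's expected payoff from Cooperate is 5y − 3(1−y); from Defect it is 5(1−y).
Setting these equal: 8y − 3 = −5y + 5, so y = 8/13.

8/13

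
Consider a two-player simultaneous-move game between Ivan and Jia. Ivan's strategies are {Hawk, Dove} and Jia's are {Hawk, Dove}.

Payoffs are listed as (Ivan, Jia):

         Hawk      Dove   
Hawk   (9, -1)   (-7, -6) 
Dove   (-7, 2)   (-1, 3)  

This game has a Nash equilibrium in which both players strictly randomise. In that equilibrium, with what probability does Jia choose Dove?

Let c be the probability that Jia plays Hawk. In a completely mixed equilibrium, Ivan must be indifferent between Hawk and Dove.
Ivan's expected payoff from Hawk is 9c − 7(1−c); from Dove it is −7c − (1−c).
Setting these equal: 16c − 7 = −6c − 1, so c = 3/11.
Therefore Jia plays Dove with probability 1 − 3/11 = 8/11.

8/11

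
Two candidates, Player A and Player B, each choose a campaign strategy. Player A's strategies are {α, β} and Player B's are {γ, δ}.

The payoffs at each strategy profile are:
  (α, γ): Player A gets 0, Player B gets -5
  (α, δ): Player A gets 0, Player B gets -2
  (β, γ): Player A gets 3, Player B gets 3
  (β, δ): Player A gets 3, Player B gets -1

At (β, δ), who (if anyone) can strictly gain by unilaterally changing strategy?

Player B

Player A at (β, δ) earns 3; deviating to α yields 0 — not better.
Player B earns -1; deviating to γ yields 3 — a strict improvement.
Only Player B has a strictly profitable deviation.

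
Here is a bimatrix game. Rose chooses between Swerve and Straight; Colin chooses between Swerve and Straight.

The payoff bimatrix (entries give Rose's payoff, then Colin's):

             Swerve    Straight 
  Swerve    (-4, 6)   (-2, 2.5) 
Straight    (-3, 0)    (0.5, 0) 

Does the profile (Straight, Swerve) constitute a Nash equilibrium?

Yes

At (Straight, Swerve), Rose earns -3; switching to Swerve would give -4, so Rose has no profitable deviation.
Colin earns 0; switching to Straight would give 0, so Colin has no profitable deviation.
Neither player can gain by a unilateral deviation, so this profile is a Nash equilibrium.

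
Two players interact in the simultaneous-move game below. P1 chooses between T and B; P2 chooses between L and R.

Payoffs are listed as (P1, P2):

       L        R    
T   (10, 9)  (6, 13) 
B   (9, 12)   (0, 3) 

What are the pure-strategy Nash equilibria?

(T, L): P2 prefers R (13 > 9) — not an equilibrium.
(T, R): P1 gets 6 ≥ 0 from B, and P2 gets 13 ≥ 9 from L — Nash equilibrium.
(B, L): P1 prefers T (10 > 9) — not an equilibrium.
(B, R): P1 prefers T (6 > 0); P2 prefers L (12 > 3) — not an equilibrium.

(T, R)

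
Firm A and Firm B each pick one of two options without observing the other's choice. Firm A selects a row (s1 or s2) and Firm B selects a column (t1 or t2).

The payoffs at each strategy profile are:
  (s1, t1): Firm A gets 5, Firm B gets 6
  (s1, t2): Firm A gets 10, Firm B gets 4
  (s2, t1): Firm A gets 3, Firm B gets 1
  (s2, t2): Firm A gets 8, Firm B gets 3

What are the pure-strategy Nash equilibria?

(s1, t1)

(s1, t1): Firm A gets 5 ≥ 3 from s2, and Firm B gets 6 ≥ 4 from t2 — Nash equilibrium.
(s1, t2): Firm B prefers t1 (6 > 4) — not an equilibrium.
(s2, t1): Firm A prefers s1 (5 > 3); Firm B prefers t2 (3 > 1) — not an equilibrium.
(s2, t2): Firm A prefers s1 (10 > 8) — not an equilibrium.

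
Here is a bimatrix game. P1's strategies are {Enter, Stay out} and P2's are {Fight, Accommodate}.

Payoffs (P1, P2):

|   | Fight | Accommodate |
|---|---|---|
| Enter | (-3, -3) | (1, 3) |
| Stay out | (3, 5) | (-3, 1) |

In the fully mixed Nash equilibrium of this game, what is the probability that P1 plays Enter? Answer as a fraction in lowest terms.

2/5

Let r be the probability that P1 plays Enter. In a completely mixed equilibrium, P2 must be indifferent between Fight and Accommodate.
P2's expected payoff from Fight is −3r + 5(1−r); from Accommodate it is 3r + (1−r).
Setting these equal: −8r + 5 = 2r + 1, so r = 2/5.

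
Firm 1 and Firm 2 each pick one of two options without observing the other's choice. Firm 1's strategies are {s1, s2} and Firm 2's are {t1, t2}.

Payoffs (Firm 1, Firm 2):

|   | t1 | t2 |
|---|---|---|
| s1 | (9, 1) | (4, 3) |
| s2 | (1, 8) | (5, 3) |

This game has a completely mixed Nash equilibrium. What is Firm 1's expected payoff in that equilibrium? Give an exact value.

First find q, the probability Firm 2 plays t1, from Firm 1's indifference between s1 and s2: 9q + 4(1−q) = q + 5(1−q), giving q = 1/9.
Since Firm 1 is indifferent in equilibrium, Firm 1's expected payoff equals the payoff from either row against (1/9, 8/9). Using s1: 9(1/9) + 4(8/9) = 41/9.

41/9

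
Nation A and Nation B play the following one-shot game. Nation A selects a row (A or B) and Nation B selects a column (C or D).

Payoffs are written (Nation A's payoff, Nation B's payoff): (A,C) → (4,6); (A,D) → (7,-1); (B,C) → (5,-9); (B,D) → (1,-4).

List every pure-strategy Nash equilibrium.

none

(A, C): Nation A prefers B (5 > 4) — not an equilibrium.
(A, D): Nation B prefers C (6 > -1) — not an equilibrium.
(B, C): Nation B prefers D (-4 > -9) — not an equilibrium.
(B, D): Nation A prefers A (7 > 1) — not an equilibrium.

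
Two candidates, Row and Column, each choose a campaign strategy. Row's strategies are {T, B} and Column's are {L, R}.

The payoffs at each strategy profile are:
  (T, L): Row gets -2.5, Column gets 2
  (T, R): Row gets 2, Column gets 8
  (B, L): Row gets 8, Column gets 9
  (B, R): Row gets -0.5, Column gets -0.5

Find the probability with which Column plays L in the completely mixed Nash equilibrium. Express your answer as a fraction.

Let y be the probability that Column plays L. In a completely mixed equilibrium, Row must be indifferent between T and B.
Row's expected payoff from T is −2.5y + 2(1−y); from B it is 8y − 0.5(1−y).
Setting these equal: −4.5y + 2 = 8.5y − 0.5, so y = 5/26.

5/26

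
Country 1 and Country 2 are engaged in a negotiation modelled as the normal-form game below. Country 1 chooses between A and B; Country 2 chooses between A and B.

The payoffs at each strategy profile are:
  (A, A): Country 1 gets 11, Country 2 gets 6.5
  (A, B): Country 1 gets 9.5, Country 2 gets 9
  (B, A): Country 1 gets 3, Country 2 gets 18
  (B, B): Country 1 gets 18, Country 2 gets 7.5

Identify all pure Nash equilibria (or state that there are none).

none

(A, A): Country 2 prefers B (9 > 6.5) — not an equilibrium.
(A, B): Country 1 prefers B (18 > 9.5) — not an equilibrium.
(B, A): Country 1 prefers A (11 > 3) — not an equilibrium.
(B, B): Country 2 prefers A (18 > 7.5) — not an equilibrium.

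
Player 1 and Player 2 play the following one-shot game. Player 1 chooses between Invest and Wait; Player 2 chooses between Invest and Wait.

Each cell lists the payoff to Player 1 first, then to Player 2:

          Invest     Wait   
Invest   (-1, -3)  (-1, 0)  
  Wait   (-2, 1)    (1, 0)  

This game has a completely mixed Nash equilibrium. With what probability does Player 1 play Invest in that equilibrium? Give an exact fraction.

1/4

Let p be the probability that Player 1 plays Invest. In a completely mixed equilibrium, Player 2 must be indifferent between Invest and Wait.
Player 2's expected payoff from Invest is −3p + (1−p); from Wait it is 0.
Setting these equal: −4p + 1 = 0, so p = 1/4.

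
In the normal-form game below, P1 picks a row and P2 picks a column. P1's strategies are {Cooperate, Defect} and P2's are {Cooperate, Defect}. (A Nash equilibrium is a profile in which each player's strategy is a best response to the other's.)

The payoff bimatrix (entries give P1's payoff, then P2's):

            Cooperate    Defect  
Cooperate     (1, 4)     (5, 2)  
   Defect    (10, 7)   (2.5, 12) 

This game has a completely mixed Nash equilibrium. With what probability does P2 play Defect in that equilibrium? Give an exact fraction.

Let q be the probability that P2 plays Cooperate. In a completely mixed equilibrium, P1 must be indifferent between Cooperate and Defect.
P1's expected payoff from Cooperate is q + 5(1−q); from Defect it is 10q + 2.5(1−q).
Setting these equal: −4q + 5 = 7.5q + 2.5, so q = 5/23.
Therefore P2 plays Defect with probability 1 − 5/23 = 18/23.

18/23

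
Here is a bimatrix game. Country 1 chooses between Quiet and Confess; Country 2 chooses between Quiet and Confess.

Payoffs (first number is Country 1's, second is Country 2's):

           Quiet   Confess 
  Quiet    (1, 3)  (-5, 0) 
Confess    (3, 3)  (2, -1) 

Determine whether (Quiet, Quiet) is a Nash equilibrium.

At (Quiet, Quiet), Country 1 earns 1; switching to Confess would give 3, so Country 1 would deviate.
Country 2 earns 3; switching to Confess would give 0, so Country 2 has no profitable deviation.
Since at least one player can profitably deviate, this is not a Nash equilibrium.

No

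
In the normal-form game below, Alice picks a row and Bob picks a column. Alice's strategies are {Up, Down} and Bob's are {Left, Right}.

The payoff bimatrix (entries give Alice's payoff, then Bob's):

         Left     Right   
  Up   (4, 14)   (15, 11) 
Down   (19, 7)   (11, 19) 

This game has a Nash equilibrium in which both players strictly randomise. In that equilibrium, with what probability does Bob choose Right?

15/19

Let y be the probability that Bob plays Left. In a completely mixed equilibrium, Alice must be indifferent between Up and Down.
Alice's expected payoff from Up is 4y + 15(1−y); from Down it is 19y + 11(1−y).
Setting these equal: −11y + 15 = 8y + 11, so y = 4/19.
Therefore Bob plays Right with probability 1 − 4/19 = 15/19.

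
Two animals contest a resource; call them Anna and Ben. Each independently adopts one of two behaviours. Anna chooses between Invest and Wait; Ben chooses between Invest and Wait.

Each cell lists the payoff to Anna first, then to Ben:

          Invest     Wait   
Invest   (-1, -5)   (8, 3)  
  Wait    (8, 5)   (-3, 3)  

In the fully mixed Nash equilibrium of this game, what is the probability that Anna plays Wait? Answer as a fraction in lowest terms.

4/5

Let x be the probability that Anna plays Invest. In a completely mixed equilibrium, Ben must be indifferent between Invest and Wait.
Ben's expected payoff from Invest is −5x + 5(1−x); from Wait it is 3x + 3(1−x).
Setting these equal: −10x + 5 = 3, so x = 1/5.
Therefore Anna plays Wait with probability 1 − 1/5 = 4/5.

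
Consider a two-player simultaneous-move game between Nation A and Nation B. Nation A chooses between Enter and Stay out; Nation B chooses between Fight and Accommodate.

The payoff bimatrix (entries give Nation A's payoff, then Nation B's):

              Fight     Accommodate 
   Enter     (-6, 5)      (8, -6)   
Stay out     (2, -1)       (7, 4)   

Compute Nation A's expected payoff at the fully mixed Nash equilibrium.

First find q, the probability Nation B plays Fight, from Nation A's indifference between Enter and Stay out: −6q + 8(1−q) = 2q + 7(1−q), giving q = 1/9.
Since Nation A is indifferent in equilibrium, Nation A's expected payoff equals the payoff from either row against (1/9, 8/9). Using Enter: −6(1/9) + 8(8/9) = 58/9.

58/9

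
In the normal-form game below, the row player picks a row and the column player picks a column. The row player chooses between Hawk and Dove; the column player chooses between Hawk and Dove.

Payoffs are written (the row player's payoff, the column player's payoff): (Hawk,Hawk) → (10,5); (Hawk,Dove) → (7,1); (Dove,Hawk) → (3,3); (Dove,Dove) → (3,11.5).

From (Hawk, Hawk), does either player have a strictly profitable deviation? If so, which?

Neither

The row player at (Hawk, Hawk) earns 10; deviating to Dove yields 3 — not better.
The column player earns 5; deviating to Dove yields 1 — not better.
Neither player can strictly improve; the profile is a Nash equilibrium.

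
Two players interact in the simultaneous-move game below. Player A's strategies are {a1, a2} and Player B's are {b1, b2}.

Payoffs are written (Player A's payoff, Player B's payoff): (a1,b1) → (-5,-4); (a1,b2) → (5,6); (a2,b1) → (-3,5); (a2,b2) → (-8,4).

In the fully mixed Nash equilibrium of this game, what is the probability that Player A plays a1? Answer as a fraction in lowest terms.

1/11

Let r be the probability that Player A plays a1. In a completely mixed equilibrium, Player B must be indifferent between b1 and b2.
Player B's expected payoff from b1 is −4r + 5(1−r); from b2 it is 6r + 4(1−r).
Setting these equal: −9r + 5 = 2r + 4, so r = 1/11.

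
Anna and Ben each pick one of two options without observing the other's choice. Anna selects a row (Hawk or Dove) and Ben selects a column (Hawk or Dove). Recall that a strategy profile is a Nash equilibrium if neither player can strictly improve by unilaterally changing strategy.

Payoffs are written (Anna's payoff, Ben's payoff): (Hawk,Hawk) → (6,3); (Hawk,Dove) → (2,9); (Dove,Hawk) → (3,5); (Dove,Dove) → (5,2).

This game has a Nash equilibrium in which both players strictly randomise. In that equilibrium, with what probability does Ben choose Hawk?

Let q be the probability that Ben plays Hawk. In a completely mixed equilibrium, Anna must be indifferent between Hawk and Dove.
Anna's expected payoff from Hawk is 6q + 2(1−q); from Dove it is 3q + 5(1−q).
Setting these equal: 4q + 2 = −2q + 5, so q = 1/2.

1/2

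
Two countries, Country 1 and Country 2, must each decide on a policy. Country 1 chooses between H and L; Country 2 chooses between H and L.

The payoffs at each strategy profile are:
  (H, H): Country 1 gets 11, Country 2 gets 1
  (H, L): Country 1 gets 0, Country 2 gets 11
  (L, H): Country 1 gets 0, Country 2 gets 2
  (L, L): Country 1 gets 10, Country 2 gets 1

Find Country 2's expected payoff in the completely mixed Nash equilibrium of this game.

21/11

First find p, the probability Country 1 plays H, from Country 2's indifference between H and L: p + 2(1−p) = 11p + (1−p), giving p = 1/11.
Since Country 2 is indifferent in equilibrium, Country 2's expected payoff equals the payoff from either column against (1/11, 10/11). Using H: (1/11) + 2(10/11) = 21/11.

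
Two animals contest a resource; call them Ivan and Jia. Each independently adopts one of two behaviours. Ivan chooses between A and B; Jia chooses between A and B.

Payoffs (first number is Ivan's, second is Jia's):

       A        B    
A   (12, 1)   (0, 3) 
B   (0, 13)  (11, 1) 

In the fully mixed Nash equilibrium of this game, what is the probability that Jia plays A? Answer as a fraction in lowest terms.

11/23

Let q be the probability that Jia plays A. In a completely mixed equilibrium, Ivan must be indifferent between A and B.
Ivan's expected payoff from A is 12q; from B it is 11(1−q).
Setting these equal: 12q = −11q + 11, so q = 11/23.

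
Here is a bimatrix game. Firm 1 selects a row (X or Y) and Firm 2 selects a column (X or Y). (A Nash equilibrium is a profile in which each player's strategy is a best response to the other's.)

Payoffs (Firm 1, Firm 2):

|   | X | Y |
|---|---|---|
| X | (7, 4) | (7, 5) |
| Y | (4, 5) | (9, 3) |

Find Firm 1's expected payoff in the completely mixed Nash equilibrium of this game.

First find y, the probability Firm 2 plays X, from Firm 1's indifference between X and Y: 7y + 7(1−y) = 4y + 9(1−y), giving y = 2/5.
Since Firm 1 is indifferent in equilibrium, Firm 1's expected payoff equals the payoff from either row against (2/5, 3/5). Using X: 7(2/5) + 7(3/5) = 7.

7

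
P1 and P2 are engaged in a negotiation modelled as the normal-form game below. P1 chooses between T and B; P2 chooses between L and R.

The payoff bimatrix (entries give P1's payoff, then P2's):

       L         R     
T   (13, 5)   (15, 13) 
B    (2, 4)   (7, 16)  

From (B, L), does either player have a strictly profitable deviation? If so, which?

Both

P1 at (B, L) earns 2; deviating to T yields 13 — a strict improvement.
P2 earns 4; deviating to R yields 16 — a strict improvement.
Both P1 and P2 have strictly profitable deviations.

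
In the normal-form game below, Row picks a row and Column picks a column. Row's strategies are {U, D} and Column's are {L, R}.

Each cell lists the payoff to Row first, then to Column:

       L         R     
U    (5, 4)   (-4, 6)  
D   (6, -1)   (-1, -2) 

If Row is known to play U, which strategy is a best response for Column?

R

Against U, Column earns 4 from L and 6 from R.
So R is the best response.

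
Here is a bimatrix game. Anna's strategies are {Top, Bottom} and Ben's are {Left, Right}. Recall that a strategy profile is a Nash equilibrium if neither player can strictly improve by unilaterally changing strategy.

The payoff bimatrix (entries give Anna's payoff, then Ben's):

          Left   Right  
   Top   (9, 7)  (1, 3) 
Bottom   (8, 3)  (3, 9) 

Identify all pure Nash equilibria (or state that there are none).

(Top, Left) and (Bottom, Right)

(Top, Left): Anna gets 9 ≥ 8 from Bottom, and Ben gets 7 ≥ 3 from Right — Nash equilibrium.
(Top, Right): Anna prefers Bottom (3 > 1); Ben prefers Left (7 > 3) — not an equilibrium.
(Bottom, Left): Anna prefers Top (9 > 8); Ben prefers Right (9 > 3) — not an equilibrium.
(Bottom, Right): Anna gets 3 ≥ 1 from Top, and Ben gets 9 ≥ 3 from Left — Nash equilibrium.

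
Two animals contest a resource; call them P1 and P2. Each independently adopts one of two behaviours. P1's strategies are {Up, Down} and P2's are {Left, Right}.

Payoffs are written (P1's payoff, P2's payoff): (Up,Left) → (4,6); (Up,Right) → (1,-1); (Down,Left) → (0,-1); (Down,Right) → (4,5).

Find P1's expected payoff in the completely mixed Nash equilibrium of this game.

16/7

First find q, the probability P2 plays Left, from P1's indifference between Up and Down: 4q + (1−q) = 4(1−q), giving q = 3/7.
Since P1 is indifferent in equilibrium, P1's expected payoff equals the payoff from either row against (3/7, 4/7). Using Up: 4(3/7) + (4/7) = 16/7.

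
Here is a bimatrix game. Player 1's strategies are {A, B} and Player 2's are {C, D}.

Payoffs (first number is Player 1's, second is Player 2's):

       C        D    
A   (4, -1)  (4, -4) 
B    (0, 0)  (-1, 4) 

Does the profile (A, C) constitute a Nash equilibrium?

Yes

At (A, C), Player 1 earns 4; switching to B would give 0, so Player 1 has no profitable deviation.
Player 2 earns -1; switching to D would give -4, so Player 2 has no profitable deviation.
Neither player can gain by a unilateral deviation, so this profile is a Nash equilibrium.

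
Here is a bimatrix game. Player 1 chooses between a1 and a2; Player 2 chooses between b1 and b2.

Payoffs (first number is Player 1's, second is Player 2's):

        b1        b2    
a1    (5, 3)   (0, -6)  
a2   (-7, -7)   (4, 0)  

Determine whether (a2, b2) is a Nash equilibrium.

At (a2, b2), Player 1 earns 4; switching to a1 would give 0, so Player 1 has no profitable deviation.
Player 2 earns 0; switching to b1 would give -7, so Player 2 has no profitable deviation.
Neither player can gain by a unilateral deviation, so this profile is a Nash equilibrium.

Yes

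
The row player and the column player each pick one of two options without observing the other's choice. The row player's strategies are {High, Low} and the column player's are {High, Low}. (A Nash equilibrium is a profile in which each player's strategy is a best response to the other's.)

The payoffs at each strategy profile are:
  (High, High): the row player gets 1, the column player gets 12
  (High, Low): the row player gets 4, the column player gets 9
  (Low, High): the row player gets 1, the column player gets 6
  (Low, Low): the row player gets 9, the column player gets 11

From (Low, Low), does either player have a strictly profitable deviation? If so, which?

The row player at (Low, Low) earns 9; deviating to High yields 4 — not better.
The column player earns 11; deviating to High yields 6 — not better.
Neither player can strictly improve; the profile is a Nash equilibrium.

Neither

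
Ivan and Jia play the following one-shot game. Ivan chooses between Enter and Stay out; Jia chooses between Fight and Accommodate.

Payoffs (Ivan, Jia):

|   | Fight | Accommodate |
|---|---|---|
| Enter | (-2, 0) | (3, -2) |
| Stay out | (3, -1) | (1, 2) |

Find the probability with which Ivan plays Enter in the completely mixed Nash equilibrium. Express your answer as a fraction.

3/5

Let p be the probability that Ivan plays Enter. In a completely mixed equilibrium, Jia must be indifferent between Fight and Accommodate.
Jia's expected payoff from Fight is −(1−p); from Accommodate it is −2p + 2(1−p).
Setting these equal: p − 1 = −4p + 2, so p = 3/5.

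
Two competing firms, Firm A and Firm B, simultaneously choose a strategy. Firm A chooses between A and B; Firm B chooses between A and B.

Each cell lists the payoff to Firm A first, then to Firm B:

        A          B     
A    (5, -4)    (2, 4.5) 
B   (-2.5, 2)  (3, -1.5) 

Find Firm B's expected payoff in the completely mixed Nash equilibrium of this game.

First find x, the probability Firm A plays A, from Firm B's indifference between A and B: −4x + 2(1−x) = 4.5x − 1.5(1−x), giving x = 7/24.
Since Firm B is indifferent in equilibrium, Firm B's expected payoff equals the payoff from either column against (7/24, 17/24). Using A: −4(7/24) + 2(17/24) = 1/4.

1/4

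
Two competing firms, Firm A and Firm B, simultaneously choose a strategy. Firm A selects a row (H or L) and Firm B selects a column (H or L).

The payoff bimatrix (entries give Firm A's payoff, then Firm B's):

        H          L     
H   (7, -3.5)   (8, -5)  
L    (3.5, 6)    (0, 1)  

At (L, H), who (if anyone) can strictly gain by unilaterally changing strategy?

Firm A

Firm A at (L, H) earns 3.5; deviating to H yields 7 — a strict improvement.
Firm B earns 6; deviating to L yields 1 — not better.
Only Firm A has a strictly profitable deviation.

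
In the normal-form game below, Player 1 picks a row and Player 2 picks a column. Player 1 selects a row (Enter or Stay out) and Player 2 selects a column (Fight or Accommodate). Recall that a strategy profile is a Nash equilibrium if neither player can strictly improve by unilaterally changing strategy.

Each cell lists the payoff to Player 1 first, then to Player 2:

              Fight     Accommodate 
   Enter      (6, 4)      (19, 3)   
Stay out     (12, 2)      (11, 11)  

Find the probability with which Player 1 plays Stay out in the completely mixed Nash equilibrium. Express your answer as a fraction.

1/10

Let r be the probability that Player 1 plays Enter. In a completely mixed equilibrium, Player 2 must be indifferent between Fight and Accommodate.
Player 2's expected payoff from Fight is 4r + 2(1−r); from Accommodate it is 3r + 11(1−r).
Setting these equal: 2r + 2 = −8r + 11, so r = 9/10.
Therefore Player 1 plays Stay out with probability 1 − 9/10 = 1/10.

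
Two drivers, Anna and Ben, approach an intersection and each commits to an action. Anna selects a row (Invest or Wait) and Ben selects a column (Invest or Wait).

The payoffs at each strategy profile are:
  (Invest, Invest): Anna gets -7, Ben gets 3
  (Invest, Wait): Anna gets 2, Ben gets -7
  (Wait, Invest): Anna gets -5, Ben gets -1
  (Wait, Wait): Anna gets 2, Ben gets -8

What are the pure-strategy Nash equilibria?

(Invest, Invest): Anna prefers Wait (-5 > -7) — not an equilibrium.
(Invest, Wait): Ben prefers Invest (3 > -7) — not an equilibrium.
(Wait, Invest): Anna gets -5 ≥ -7 from Invest, and Ben gets -1 ≥ -8 from Wait — Nash equilibrium.
(Wait, Wait): Ben prefers Invest (-1 > -8) — not an equilibrium.

(Wait, Invest)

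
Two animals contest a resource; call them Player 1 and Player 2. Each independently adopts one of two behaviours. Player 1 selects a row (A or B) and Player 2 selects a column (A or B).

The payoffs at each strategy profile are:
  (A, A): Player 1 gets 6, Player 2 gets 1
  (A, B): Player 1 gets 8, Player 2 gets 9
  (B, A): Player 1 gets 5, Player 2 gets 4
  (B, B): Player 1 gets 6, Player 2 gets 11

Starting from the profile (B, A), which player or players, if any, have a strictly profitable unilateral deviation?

Player 1 at (B, A) earns 5; deviating to A yields 6 — a strict improvement.
Player 2 earns 4; deviating to B yields 11 — a strict improvement.
Both Player 1 and Player 2 have strictly profitable deviations.

Both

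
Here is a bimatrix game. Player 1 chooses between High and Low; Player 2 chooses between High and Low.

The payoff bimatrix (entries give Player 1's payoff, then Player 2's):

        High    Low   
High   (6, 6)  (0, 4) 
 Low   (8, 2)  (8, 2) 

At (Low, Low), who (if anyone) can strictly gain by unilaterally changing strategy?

Neither

Player 1 at (Low, Low) earns 8; deviating to High yields 0 — not better.
Player 2 earns 2; deviating to High yields 2 — not better.
Neither player can strictly improve; the profile is a Nash equilibrium.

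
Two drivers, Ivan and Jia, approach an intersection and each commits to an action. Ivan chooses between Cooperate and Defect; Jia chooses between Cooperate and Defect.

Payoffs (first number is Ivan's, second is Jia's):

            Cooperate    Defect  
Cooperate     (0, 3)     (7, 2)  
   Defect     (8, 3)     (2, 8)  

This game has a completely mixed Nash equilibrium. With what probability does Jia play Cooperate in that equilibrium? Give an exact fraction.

5/13

Let y be the probability that Jia plays Cooperate. In a completely mixed equilibrium, Ivan must be indifferent between Cooperate and Defect.
Ivan's expected payoff from Cooperate is 7(1−y); from Defect it is 8y + 2(1−y).
Setting these equal: −7y + 7 = 6y + 2, so y = 5/13.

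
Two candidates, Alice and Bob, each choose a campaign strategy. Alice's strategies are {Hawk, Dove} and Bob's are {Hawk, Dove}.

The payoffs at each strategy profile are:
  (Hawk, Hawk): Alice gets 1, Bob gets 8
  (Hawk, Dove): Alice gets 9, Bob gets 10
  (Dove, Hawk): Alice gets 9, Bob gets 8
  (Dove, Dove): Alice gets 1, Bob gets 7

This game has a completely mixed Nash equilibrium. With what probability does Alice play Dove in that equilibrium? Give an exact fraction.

2/3

Let r be the probability that Alice plays Hawk. In a completely mixed equilibrium, Bob must be indifferent between Hawk and Dove.
Bob's expected payoff from Hawk is 8r + 8(1−r); from Dove it is 10r + 7(1−r).
Setting these equal: 8 = 3r + 7, so r = 1/3.
Therefore Alice plays Dove with probability 1 − 1/3 = 2/3.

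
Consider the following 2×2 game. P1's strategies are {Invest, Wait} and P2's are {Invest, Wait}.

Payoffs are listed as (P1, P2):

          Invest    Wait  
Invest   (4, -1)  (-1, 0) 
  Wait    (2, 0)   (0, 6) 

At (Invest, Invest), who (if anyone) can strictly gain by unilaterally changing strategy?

P2

P1 at (Invest, Invest) earns 4; deviating to Wait yields 2 — not better.
P2 earns -1; deviating to Wait yields 0 — a strict improvement.
Only P2 has a strictly profitable deviation.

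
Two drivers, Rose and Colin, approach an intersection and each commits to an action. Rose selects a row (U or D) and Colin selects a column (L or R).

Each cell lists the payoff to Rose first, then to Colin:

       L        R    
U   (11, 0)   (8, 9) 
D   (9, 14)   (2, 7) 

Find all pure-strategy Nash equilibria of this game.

(U, R)

(U, L): Colin prefers R (9 > 0) — not an equilibrium.
(U, R): Rose gets 8 ≥ 2 from D, and Colin gets 9 ≥ 0 from L — Nash equilibrium.
(D, L): Rose prefers U (11 > 9) — not an equilibrium.
(D, R): Rose prefers U (8 > 2); Colin prefers L (14 > 7) — not an equilibrium.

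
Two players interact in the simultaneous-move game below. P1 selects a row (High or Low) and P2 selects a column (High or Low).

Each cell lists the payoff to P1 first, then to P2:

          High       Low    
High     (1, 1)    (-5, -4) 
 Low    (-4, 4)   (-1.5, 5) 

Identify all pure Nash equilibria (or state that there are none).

(High, High) and (Low, Low)

(High, High): P1 gets 1 ≥ -4 from Low, and P2 gets 1 ≥ -4 from Low — Nash equilibrium.
(High, Low): P1 prefers Low (-1.5 > -5); P2 prefers High (1 > -4) — not an equilibrium.
(Low, High): P1 prefers High (1 > -4); P2 prefers Low (5 > 4) — not an equilibrium.
(Low, Low): P1 gets -1.5 ≥ -5 from High, and P2 gets 5 ≥ 4 from High — Nash equilibrium.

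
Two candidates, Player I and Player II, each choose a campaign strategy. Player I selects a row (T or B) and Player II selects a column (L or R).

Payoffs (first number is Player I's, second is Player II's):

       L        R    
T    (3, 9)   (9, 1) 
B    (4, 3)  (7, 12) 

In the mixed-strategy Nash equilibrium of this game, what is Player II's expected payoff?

105/17

First find x, the probability Player I plays T, from Player II's indifference between L and R: 9x + 3(1−x) = x + 12(1−x), giving x = 9/17.
Since Player II is indifferent in equilibrium, Player II's expected payoff equals the payoff from either column against (9/17, 8/17). Using L: 9(9/17) + 3(8/17) = 105/17.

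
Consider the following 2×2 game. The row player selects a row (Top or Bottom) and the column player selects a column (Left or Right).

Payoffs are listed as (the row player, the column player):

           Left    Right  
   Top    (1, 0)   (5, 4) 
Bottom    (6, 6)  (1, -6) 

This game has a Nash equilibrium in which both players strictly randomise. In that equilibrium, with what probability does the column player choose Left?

Let q be the probability that the column player plays Left. In a completely mixed equilibrium, the row player must be indifferent between Top and Bottom.
The row player's expected payoff from Top is q + 5(1−q); from Bottom it is 6q + (1−q).
Setting these equal: −4q + 5 = 5q + 1, so q = 4/9.

4/9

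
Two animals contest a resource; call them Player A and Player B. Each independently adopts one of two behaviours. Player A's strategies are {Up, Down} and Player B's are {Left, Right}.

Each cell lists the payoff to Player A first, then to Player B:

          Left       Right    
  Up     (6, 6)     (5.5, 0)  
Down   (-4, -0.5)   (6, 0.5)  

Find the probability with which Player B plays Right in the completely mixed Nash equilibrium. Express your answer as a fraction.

20/21

Let c be the probability that Player B plays Left. In a completely mixed equilibrium, Player A must be indifferent between Up and Down.
Player A's expected payoff from Up is 6c + 5.5(1−c); from Down it is −4c + 6(1−c).
Setting these equal: 0.5c + 5.5 = −10c + 6, so c = 1/21.
Therefore Player B plays Right with probability 1 − 1/21 = 20/21.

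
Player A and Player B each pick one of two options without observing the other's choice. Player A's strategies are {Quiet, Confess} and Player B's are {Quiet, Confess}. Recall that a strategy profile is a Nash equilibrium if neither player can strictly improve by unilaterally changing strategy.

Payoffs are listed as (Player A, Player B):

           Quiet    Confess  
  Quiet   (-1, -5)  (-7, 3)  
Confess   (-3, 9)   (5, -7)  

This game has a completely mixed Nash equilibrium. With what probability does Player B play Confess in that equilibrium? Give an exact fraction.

Let q be the probability that Player B plays Quiet. In a completely mixed equilibrium, Player A must be indifferent between Quiet and Confess.
Player A's expected payoff from Quiet is −q − 7(1−q); from Confess it is −3q + 5(1−q).
Setting these equal: 6q − 7 = −8q + 5, so q = 6/7.
Therefore Player B plays Confess with probability 1 − 6/7 = 1/7.

1/7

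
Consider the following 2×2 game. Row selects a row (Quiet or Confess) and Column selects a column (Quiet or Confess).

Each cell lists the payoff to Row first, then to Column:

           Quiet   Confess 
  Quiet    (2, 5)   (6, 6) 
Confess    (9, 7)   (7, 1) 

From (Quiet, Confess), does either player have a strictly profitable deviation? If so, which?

Row

Row at (Quiet, Confess) earns 6; deviating to Confess yields 7 — a strict improvement.
Column earns 6; deviating to Quiet yields 5 — not better.
Only Row has a strictly profitable deviation.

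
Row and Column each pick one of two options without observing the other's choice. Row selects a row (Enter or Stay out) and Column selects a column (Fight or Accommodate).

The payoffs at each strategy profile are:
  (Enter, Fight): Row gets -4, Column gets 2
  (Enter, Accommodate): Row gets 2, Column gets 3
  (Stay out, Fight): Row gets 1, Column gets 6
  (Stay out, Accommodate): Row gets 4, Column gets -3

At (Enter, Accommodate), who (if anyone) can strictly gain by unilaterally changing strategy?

Row

Row at (Enter, Accommodate) earns 2; deviating to Stay out yields 4 — a strict improvement.
Column earns 3; deviating to Fight yields 2 — not better.
Only Row has a strictly profitable deviation.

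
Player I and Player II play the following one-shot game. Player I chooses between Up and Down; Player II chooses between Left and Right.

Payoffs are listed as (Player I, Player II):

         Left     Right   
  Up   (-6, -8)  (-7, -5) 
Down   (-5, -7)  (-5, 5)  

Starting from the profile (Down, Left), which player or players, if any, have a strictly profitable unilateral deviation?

Player I at (Down, Left) earns -5; deviating to Up yields -6 — not better.
Player II earns -7; deviating to Right yields 5 — a strict improvement.
Only Player II has a strictly profitable deviation.

Player II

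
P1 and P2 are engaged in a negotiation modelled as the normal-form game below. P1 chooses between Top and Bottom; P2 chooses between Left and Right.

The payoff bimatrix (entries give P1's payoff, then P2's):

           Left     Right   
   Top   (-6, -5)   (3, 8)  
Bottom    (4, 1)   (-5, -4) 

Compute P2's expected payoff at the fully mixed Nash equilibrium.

First find p, the probability P1 plays Top, from P2's indifference between Left and Right: −5p + (1−p) = 8p − 4(1−p), giving p = 5/18.
Since P2 is indifferent in equilibrium, P2's expected payoff equals the payoff from either column against (5/18, 13/18). Using Left: −5(5/18) + (13/18) = -2/3.

-2/3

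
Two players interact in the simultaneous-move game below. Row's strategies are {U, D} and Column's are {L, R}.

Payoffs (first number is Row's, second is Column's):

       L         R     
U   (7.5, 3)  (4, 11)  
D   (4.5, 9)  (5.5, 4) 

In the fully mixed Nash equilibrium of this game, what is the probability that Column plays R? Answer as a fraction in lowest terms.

Let y be the probability that Column plays L. In a completely mixed equilibrium, Row must be indifferent between U and D.
Row's expected payoff from U is 7.5y + 4(1−y); from D it is 4.5y + 5.5(1−y).
Setting these equal: 3.5y + 4 = −y + 5.5, so y = 1/3.
Therefore Column plays R with probability 1 − 1/3 = 2/3.

2/3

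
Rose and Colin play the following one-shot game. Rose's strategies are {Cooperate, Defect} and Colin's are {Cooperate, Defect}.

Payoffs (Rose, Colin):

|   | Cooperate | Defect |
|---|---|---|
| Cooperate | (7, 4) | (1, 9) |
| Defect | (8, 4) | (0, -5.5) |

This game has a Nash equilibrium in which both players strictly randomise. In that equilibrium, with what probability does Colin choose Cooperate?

1/2

Let y be the probability that Colin plays Cooperate. In a completely mixed equilibrium, Rose must be indifferent between Cooperate and Defect.
Rose's expected payoff from Cooperate is 7y + (1−y); from Defect it is 8y.
Setting these equal: 6y + 1 = 8y, so y = 1/2.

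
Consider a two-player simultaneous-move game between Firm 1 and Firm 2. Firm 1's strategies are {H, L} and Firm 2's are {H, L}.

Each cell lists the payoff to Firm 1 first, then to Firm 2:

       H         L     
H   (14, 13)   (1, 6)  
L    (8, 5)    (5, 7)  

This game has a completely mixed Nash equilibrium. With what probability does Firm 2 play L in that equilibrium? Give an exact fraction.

Let q be the probability that Firm 2 plays H. In a completely mixed equilibrium, Firm 1 must be indifferent between H and L.
Firm 1's expected payoff from H is 14q + (1−q); from L it is 8q + 5(1−q).
Setting these equal: 13q + 1 = 3q + 5, so q = 2/5.
Therefore Firm 2 plays L with probability 1 − 2/5 = 3/5.

3/5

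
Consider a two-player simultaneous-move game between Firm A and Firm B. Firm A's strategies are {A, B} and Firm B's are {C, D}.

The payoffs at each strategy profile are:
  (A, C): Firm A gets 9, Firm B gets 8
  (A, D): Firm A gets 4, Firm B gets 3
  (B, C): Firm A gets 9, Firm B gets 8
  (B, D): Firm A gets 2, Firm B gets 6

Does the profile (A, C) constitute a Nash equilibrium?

Yes

At (A, C), Firm A earns 9; switching to B would give 9, so Firm A has no profitable deviation.
Firm B earns 8; switching to D would give 3, so Firm B has no profitable deviation.
Neither player can gain by a unilateral deviation, so this profile is a Nash equilibrium.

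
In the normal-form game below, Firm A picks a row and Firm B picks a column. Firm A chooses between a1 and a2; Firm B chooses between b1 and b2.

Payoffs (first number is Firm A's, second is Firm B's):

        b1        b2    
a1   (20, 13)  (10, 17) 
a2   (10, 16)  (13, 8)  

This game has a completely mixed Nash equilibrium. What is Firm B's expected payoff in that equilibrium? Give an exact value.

14

First find x, the probability Firm A plays a1, from Firm B's indifference between b1 and b2: 13x + 16(1−x) = 17x + 8(1−x), giving x = 2/3.
Since Firm B is indifferent in equilibrium, Firm B's expected payoff equals the payoff from either column against (2/3, 1/3). Using b1: 13(2/3) + 16(1/3) = 14.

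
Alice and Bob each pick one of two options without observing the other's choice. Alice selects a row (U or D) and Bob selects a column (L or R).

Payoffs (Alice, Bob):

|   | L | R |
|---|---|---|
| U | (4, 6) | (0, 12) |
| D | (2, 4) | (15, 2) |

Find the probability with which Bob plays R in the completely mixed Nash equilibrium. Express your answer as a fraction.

2/17

Let q be the probability that Bob plays L. In a completely mixed equilibrium, Alice must be indifferent between U and D.
Alice's expected payoff from U is 4q; from D it is 2q + 15(1−q).
Setting these equal: 4q = −13q + 15, so q = 15/17.
Therefore Bob plays R with probability 1 − 15/17 = 2/17.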